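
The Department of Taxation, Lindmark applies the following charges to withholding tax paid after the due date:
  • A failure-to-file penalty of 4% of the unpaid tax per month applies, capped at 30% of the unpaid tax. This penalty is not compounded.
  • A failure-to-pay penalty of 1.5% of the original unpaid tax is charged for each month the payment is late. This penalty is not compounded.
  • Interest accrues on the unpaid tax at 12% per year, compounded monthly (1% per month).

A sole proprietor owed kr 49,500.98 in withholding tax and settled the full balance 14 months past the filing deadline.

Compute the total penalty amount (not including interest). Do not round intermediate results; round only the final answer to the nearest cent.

Failure-to-file: 14 × 4% × kr 49,500.98 = kr 27,720.55…, capped at 30% × kr 49,500.98 = kr 14,850.29…
Failure-to-pay penalty: 14 × 1.5% × kr 49,500.98 = kr 10,395.21…
Total penalty = kr 14,850.29… + kr 10,395.21… = kr 25,245.50

kr 25,245.50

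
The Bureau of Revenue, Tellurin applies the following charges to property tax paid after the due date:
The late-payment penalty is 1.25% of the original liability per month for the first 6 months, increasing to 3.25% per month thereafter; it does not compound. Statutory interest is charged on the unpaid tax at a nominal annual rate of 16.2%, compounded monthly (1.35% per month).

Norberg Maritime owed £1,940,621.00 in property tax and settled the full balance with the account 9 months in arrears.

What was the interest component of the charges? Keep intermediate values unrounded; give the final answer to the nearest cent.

Interest: £1,940,621.00 × ((1 + 0.0135)^9 − 1) = £1,940,621.00 × 0.1282719… = £248,927.1693…

£248,927.17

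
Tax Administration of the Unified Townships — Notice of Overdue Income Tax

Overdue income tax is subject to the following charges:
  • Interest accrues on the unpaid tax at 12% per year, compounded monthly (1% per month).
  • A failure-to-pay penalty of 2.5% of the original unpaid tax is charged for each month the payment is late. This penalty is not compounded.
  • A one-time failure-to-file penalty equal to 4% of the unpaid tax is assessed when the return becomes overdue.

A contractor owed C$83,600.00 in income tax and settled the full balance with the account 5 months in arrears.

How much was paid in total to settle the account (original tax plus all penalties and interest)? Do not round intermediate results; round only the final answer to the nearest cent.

C$101,658.44

Failure-to-file penalty: 4% × C$83,600.00 = C$3,344.00
Failure-to-pay penalty = 2.5% × C$83,600.00 × 5 mo = C$10,450.00
Interest: C$83,600.00 × ((1 + 0.01)^5 − 1) = C$83,600.00 × 0.0510101… = C$4,264.4402…
Total = C$83,600.00 + C$13,794.0000 + C$4,264.4402… = C$101,658.44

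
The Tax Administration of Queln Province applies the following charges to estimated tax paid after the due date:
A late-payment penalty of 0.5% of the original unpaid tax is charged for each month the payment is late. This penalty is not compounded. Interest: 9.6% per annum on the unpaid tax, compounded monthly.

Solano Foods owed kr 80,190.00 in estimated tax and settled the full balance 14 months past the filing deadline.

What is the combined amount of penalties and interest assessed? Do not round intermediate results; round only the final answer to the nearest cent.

Late-payment penalty: 14 × 0.5% × kr 80,190.00 = kr 5,613.30
Interest (9.6%/yr ÷ 12 = 0.8%/month): kr 80,190.00 × ((1 + 0.008)^14 − 1) = kr 9,463.5855…
Penalties + interest = kr 5,613.3000 + kr 9,463.5855… = kr 15,076.89

kr 15,076.89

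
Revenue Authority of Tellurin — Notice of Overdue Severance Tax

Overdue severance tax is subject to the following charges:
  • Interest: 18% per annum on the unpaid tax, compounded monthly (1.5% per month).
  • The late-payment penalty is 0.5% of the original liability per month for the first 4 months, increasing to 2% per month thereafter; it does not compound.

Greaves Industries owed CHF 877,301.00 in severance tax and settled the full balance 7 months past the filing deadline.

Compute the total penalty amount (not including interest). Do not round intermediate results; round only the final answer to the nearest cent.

Penalty, months 1–4: 4 × 0.5% × CHF 877,301.00 = CHF 17,546.02
Penalty, months 5–7: 3 × 2% × CHF 877,301.00 = CHF 52,638.06
Total penalty = CHF 17,546.02 + CHF 52,638.06 = CHF 70,184.08

CHF 70,184.08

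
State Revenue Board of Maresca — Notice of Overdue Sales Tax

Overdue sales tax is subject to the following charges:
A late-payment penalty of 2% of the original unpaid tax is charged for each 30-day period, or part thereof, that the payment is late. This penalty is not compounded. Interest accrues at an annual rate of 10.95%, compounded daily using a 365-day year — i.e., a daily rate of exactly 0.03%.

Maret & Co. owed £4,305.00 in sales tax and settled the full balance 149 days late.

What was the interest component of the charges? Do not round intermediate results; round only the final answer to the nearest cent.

Interest: £4,305.00 × ((1 + 0.0003)^149 − 1) = £4,305.00 × 0.04570709… = £196.7690…

£196.77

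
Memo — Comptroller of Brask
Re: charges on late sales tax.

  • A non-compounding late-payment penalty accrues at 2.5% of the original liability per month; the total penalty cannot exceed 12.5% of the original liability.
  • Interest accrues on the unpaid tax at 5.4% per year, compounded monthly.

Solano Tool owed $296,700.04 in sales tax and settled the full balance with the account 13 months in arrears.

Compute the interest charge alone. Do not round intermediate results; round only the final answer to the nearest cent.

$17,833.41

Interest (5.4%/yr ÷ 12 = 0.45%/month): $296,700.04 × ((1 + 0.0045)^13 − 1) = $17,833.4103…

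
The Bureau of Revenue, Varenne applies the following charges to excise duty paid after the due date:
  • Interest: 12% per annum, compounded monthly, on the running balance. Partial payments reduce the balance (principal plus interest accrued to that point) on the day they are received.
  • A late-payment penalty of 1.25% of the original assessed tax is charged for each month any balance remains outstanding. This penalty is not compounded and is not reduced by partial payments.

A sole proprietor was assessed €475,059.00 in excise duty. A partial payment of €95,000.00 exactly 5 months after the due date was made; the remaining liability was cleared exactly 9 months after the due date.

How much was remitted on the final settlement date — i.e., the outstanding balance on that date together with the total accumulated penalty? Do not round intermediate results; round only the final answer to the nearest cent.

Monthly rate = 12% ÷ 12 = 1%
Balance at month 5: €475,059.0000 × (1 + 0.01)^5 = €499,291.7834…
After €95,000.00 payment: €499,291.7834… − €95,000.00 = €404,291.7834…
Balance at month 9: €404,291.7834… × (1 + 0.01)^4 = €420,707.6510…
Penalty: 9 × 1.25% × €475,059.00 = €53,444.14…
Final settlement = outstanding balance + penalty = €420,707.6510… + €53,444.14… = €474,151.79

€474,151.79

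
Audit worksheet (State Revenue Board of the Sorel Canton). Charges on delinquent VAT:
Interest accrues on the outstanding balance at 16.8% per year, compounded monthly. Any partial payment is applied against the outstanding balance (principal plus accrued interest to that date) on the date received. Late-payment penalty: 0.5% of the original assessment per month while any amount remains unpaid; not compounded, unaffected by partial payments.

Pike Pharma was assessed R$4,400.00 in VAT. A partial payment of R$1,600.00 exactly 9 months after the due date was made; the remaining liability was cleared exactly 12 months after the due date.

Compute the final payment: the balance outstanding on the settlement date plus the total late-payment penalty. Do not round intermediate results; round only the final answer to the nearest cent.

Monthly rate = 16.8% ÷ 12 = 1.4%
Balance at month 9: R$4,400.0000 × (1 + 0.014)^9 = R$4,986.4822…
After R$1,600.00 payment: R$4,986.4822… − R$1,600.00 = R$3,386.4822…
Balance at month 12: R$3,386.4822… × (1 + 0.014)^3 = R$3,530.7150…
Penalty: 12 × 0.5% × R$4,400.00 = R$264.00
Final settlement = outstanding balance + penalty = R$3,530.7150… + R$264.00 = R$3,794.71

R$3,794.71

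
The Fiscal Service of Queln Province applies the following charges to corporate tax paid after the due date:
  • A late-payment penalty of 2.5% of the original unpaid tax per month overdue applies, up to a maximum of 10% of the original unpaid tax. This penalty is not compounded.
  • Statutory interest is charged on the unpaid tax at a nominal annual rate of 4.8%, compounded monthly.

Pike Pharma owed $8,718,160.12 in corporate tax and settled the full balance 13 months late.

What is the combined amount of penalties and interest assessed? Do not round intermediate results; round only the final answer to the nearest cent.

$1,336,201.79

Penalty (uncapped): 13 × 2.5% × $8,718,160.12 = $2,833,402.04…; cap = 10% × $8,718,160.12 = $871,816.01… → penalty = $871,816.01…
Interest (4.8%/yr ÷ 12 = 0.4%/month): $8,718,160.12 × ((1 + 0.004)^13 − 1) = $464,385.7746…
Penalties + interest = $871,816.0120 + $464,385.7746… = $1,336,201.79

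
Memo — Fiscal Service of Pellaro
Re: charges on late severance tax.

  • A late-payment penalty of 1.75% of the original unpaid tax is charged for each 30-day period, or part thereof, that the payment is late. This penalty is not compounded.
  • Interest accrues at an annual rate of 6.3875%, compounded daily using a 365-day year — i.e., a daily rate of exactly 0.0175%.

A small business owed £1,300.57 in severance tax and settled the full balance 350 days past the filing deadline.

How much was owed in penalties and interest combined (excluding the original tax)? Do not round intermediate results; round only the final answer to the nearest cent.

£355.26

Penalty periods: ⌈350/30⌉ = 12; penalty = 12 × 1.75% × £1,300.57 = £273.12…
Interest: £1,300.57 × ((1 + 0.000175)^350 − 1) = £1,300.57 × 0.06315897… = £82.1427…
Penalties + interest = £273.1197 + £82.1427… = £355.26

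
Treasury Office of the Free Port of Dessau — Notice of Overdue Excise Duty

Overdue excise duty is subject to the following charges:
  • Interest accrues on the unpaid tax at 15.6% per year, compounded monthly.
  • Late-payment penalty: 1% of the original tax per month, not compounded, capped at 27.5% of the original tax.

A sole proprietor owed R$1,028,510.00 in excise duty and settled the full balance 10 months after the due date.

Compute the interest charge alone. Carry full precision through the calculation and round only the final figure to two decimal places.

Interest (15.6%/yr ÷ 12 = 1.3%/month): R$1,028,510.00 × ((1 + 0.013)^10 − 1) = R$141,805.5410…

R$141,805.54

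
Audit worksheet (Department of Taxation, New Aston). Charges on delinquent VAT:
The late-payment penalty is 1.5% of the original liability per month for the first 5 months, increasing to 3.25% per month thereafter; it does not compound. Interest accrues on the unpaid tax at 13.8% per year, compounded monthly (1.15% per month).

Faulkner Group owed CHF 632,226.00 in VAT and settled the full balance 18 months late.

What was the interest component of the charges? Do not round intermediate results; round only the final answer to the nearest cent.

CHF 144,482.97

Interest: CHF 632,226.00 × ((1 + 0.0115)^18 − 1) = CHF 632,226.00 × 0.2285306… = CHF 144,482.9686…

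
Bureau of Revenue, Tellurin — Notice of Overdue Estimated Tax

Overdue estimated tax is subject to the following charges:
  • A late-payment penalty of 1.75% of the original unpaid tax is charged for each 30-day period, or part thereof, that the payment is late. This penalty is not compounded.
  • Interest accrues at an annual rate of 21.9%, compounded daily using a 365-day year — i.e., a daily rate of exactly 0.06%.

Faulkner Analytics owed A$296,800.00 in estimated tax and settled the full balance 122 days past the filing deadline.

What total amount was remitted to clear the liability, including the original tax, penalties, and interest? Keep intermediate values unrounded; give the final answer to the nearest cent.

A$345,303.68

Penalty periods: ⌈122/30⌉ = 5; penalty = 5 × 1.75% × A$296,800.00 = A$25,970.00
Interest: A$296,800.00 × ((1 + 0.0006)^122 − 1) = A$296,800.00 × 0.07592209… = A$22,533.6753…
Total = A$296,800.00 + A$25,970.0000 + A$22,533.6753… = A$345,303.68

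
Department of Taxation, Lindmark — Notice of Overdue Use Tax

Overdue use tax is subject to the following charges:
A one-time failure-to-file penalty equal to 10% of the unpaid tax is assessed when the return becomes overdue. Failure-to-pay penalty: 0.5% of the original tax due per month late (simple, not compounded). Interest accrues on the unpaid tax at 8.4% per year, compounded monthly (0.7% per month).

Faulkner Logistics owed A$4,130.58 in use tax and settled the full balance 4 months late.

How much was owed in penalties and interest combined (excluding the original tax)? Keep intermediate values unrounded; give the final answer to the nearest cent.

Failure-to-file penalty: 10% × A$4,130.58 = A$413.06…
Failure-to-pay penalty = 0.5% × A$4,130.58 × 4 mo = A$82.61…
Interest: A$4,130.58 × ((1 + 0.007)^4 − 1) = A$4,130.58 × 0.0282954… = A$116.8763…
Penalties + interest = A$495.6696 + A$116.8763… = A$612.55

A$612.55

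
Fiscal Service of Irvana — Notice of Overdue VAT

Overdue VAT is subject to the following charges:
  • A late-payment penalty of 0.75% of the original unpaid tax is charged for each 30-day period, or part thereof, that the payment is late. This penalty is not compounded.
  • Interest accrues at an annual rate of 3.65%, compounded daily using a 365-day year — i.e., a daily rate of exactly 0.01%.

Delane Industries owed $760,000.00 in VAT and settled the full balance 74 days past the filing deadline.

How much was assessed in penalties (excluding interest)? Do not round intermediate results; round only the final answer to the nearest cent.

Penalty periods: ⌈74/30⌉ = 3; penalty = 3 × 0.75% × $760,000.00 = $17,100.00

$17,100.00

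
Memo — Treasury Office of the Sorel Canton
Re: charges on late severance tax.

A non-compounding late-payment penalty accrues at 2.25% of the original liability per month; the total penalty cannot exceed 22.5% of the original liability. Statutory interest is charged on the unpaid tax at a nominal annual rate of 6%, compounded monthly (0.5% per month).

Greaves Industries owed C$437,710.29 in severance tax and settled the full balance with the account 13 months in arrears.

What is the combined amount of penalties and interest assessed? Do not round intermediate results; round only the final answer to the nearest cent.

Penalty (uncapped): 13 × 2.25% × C$437,710.29 = C$128,030.26…; cap = 22.5% × C$437,710.29 = C$98,484.82… → penalty = C$98,484.82…
Interest: C$437,710.29 × ((1 + 0.005)^13 − 1) = C$437,710.29 × 0.0669862… = C$29,320.5494…
Penalties + interest = C$98,484.8153… + C$29,320.5494… = C$127,805.36

C$127,805.36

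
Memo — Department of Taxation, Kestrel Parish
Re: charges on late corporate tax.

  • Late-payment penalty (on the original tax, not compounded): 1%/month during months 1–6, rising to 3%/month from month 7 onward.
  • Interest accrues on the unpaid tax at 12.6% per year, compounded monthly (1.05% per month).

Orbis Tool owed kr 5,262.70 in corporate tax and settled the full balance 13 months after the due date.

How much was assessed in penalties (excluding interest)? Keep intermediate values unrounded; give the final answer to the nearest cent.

Penalty, months 1–6: 6 × 1% × kr 5,262.70 = kr 315.76…
Penalty, months 7–13: 7 × 3% × kr 5,262.70 = kr 1,105.17…
Total penalty = kr 315.76… + kr 1,105.17… = kr 1,420.93

kr 1,420.93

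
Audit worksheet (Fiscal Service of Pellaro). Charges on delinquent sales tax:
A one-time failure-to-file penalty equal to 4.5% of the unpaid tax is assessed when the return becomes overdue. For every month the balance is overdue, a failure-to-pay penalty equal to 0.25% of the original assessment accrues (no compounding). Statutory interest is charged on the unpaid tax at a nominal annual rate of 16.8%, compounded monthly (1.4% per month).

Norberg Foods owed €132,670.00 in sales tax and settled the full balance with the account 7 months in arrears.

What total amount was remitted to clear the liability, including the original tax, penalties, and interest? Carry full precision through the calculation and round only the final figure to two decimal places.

Failure-to-file penalty: 4.5% × €132,670.00 = €5,970.15
Failure-to-pay penalty: 7 × 0.25% × €132,670.00 = €2,321.73…
Interest: €132,670.00 × ((1 + 0.014)^7 − 1) = €132,670.00 × 0.1022134… = €13,560.6512…
Total = €132,670.00 + €8,291.8750 + €13,560.6512… = €154,522.53

€154,522.53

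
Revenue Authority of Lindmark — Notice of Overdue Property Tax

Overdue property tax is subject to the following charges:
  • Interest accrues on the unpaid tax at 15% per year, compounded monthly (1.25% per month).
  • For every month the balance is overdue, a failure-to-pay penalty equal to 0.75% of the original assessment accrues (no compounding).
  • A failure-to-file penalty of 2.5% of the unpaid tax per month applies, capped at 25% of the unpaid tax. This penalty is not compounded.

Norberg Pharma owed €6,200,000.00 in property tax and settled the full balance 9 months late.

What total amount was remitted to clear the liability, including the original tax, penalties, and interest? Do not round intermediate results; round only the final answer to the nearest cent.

€8,746,911.50

Failure-to-file: 9 × 2.5% × €6,200,000.00 = €1,395,000.00 (under the 25% cap)
Failure-to-pay penalty: 9 × 0.75% × €6,200,000.00 = €418,500.00
Interest: €6,200,000.00 × ((1 + 0.0125)^9 − 1) = €6,200,000.00 × 0.1182922… = €733,411.5002…
Total = €6,200,000.00 + €1,813,500.0000 + €733,411.5002… = €8,746,911.50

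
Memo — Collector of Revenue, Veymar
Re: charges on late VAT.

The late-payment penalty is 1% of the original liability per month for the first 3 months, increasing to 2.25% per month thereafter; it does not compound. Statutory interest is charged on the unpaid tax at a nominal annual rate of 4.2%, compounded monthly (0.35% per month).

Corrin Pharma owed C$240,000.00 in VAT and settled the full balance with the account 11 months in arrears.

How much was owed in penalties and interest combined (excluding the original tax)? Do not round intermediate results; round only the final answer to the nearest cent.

C$59,803.41

Penalty, months 1–3: 3 × 1% × C$240,000.00 = C$7,200.00
Penalty, months 4–11: 8 × 2.25% × C$240,000.00 = C$43,200.00
Interest: C$240,000.00 × ((1 + 0.0035)^11 − 1) = C$240,000.00 × 0.0391809… = C$9,403.4098…
Penalties + interest = C$50,400.0000 + C$9,403.4098… = C$59,803.41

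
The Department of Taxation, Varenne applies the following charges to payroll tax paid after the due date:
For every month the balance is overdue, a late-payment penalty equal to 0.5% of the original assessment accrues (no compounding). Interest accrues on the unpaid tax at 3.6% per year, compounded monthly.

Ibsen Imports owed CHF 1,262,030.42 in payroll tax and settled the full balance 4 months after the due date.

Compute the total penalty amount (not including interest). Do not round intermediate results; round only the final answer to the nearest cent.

Late-payment penalty = 0.5% × CHF 1,262,030.42 × 4 mo = CHF 25,240.61…

CHF 25,240.61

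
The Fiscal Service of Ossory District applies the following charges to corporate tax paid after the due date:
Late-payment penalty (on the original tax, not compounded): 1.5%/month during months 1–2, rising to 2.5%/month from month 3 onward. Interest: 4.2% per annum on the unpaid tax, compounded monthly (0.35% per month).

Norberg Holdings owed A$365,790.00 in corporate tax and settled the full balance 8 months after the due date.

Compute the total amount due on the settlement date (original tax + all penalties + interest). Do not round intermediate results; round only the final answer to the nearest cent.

A$442,000.67

Penalty, months 1–2: 2 × 1.5% × A$365,790.00 = A$10,973.70
Penalty, months 3–8: 6 × 2.5% × A$365,790.00 = A$54,868.50
Interest: A$365,790.00 × ((1 + 0.0035)^8 − 1) = A$365,790.00 × 0.0283454… = A$10,368.4681…
Total = A$365,790.00 + A$65,842.2000 + A$10,368.4681… = A$442,000.67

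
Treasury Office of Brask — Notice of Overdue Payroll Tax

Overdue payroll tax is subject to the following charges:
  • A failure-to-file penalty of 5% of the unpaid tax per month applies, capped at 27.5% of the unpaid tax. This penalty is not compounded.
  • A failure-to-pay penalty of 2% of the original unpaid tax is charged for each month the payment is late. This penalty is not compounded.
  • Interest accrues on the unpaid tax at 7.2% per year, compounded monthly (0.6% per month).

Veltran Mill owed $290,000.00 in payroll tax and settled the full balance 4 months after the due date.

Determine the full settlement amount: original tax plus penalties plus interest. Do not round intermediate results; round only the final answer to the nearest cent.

Failure-to-file: 4 × 5% × $290,000.00 = $58,000.00 (under the 27.5% cap)
Failure-to-pay penalty: 4 × 2% × $290,000.00 = $23,200.00
Interest: $290,000.00 × ((1 + 0.006)^4 − 1) = $290,000.00 × 0.0242169… = $7,022.8909…
Total = $290,000.00 + $81,200.0000 + $7,022.8909… = $378,222.89

$378,222.89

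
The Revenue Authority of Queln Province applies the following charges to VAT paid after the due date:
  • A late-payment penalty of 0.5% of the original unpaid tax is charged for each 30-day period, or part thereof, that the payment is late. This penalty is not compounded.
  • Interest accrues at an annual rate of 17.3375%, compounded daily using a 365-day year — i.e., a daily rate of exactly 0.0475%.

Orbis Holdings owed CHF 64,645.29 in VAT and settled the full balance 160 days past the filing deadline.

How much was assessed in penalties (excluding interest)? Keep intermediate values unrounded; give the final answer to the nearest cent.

Penalty periods: ⌈160/30⌉ = 6; penalty = 6 × 0.5% × CHF 64,645.29 = CHF 1,939.36…

CHF 1,939.36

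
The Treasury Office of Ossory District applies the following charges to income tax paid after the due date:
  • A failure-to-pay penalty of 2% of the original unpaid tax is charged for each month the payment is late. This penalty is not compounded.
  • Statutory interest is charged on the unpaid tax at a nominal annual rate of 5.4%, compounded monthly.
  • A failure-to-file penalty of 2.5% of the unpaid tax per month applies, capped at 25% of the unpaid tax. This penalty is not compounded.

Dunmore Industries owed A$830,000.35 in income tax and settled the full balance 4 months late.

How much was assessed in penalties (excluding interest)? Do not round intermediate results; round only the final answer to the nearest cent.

A$149,400.06

Failure-to-file: 4 × 2.5% × A$830,000.35 = A$83,000.04… (under the 25% cap)
Failure-to-pay penalty = 2% × A$830,000.35 × 4 mo = A$66,400.03…
Total penalty = A$83,000.04… + A$66,400.03… = A$149,400.06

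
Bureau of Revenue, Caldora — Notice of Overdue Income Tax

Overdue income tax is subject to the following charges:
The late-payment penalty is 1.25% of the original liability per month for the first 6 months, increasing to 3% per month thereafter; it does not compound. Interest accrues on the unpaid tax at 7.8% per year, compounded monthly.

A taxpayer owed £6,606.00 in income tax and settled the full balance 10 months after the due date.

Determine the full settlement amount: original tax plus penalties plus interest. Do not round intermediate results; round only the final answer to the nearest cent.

Penalty, months 1–6: 6 × 1.25% × £6,606.00 = £495.45
Penalty, months 7–10: 4 × 3% × £6,606.00 = £792.72
Interest (7.8%/yr ÷ 12 = 0.65%/month): £6,606.00 × ((1 + 0.0065)^10 − 1) = £442.1699…
Total = £6,606.00 + £1,288.1700 + £442.1699… = £8,336.34

£8,336.34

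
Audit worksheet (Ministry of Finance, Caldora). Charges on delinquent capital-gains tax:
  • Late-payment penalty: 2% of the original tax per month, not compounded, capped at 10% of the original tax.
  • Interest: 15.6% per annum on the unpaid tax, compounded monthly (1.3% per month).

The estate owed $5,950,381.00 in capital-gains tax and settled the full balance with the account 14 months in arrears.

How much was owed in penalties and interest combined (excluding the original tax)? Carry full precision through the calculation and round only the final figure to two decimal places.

Penalty (uncapped): 14 × 2% × $5,950,381.00 = $1,666,106.68; cap = 10% × $5,950,381.00 = $595,038.10 → penalty = $595,038.10
Interest: $5,950,381.00 × ((1 + 0.013)^14 − 1) = $5,950,381.00 × 0.1982081… = $1,179,413.4481…
Penalties + interest = $595,038.1000 + $1,179,413.4481… = $1,774,451.55

$1,774,451.55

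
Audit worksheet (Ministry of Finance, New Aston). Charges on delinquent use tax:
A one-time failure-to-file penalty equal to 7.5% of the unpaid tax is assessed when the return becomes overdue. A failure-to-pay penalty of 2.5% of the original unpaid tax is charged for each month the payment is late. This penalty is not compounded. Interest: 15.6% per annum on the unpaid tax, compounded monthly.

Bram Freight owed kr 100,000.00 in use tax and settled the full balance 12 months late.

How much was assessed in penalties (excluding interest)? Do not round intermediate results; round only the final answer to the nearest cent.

kr 37,500.00

Failure-to-file penalty: 7.5% × kr 100,000.00 = kr 7,500.00
Failure-to-pay penalty = 2.5% × kr 100,000.00 × 12 mo = kr 30,000.00
Total penalty = kr 7,500.00 + kr 30,000.00 = kr 37,500.00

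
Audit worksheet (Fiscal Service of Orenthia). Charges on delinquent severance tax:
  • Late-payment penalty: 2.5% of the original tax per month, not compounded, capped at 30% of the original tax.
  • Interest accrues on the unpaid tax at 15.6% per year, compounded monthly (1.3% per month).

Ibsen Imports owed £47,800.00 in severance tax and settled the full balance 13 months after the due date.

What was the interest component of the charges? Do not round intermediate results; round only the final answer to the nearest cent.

Interest: £47,800.00 × ((1 + 0.013)^13 − 1) = £47,800.00 × 0.1828312… = £8,739.3337…

£8,739.33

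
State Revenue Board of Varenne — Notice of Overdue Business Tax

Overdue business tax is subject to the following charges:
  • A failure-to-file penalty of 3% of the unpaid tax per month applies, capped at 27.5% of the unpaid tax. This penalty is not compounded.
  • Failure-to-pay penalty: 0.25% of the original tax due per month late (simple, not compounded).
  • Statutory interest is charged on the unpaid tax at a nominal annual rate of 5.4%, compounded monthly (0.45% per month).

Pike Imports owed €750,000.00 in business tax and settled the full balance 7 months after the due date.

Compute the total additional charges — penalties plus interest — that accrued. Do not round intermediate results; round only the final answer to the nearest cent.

€194,571.34

Failure-to-file: 7 × 3% × €750,000.00 = €157,500.00 (under the 27.5% cap)
Failure-to-pay penalty: 7 × 0.25% × €750,000.00 = €13,125.00
Interest: €750,000.00 × ((1 + 0.0045)^7 − 1) = €750,000.00 × 0.0319285… = €23,946.3403…
Penalties + interest = €170,625.0000 + €23,946.3403… = €194,571.34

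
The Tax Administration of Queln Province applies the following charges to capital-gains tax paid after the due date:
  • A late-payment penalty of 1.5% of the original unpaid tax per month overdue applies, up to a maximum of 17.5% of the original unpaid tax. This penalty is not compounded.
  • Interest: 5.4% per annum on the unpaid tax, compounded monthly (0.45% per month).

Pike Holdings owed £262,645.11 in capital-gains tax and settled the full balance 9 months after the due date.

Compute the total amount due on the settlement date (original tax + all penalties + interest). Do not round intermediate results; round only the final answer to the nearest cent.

Penalty: 9 × 1.5% × £262,645.11 = £35,457.09… (below the 17.5% cap of £45,962.89…)
Interest: £262,645.11 × ((1 + 0.0045)^9 − 1) = £262,645.11 × 0.0412367… = £10,830.6193…
Total = £262,645.11 + £35,457.0899… + £10,830.6193… = £308,932.82

£308,932.82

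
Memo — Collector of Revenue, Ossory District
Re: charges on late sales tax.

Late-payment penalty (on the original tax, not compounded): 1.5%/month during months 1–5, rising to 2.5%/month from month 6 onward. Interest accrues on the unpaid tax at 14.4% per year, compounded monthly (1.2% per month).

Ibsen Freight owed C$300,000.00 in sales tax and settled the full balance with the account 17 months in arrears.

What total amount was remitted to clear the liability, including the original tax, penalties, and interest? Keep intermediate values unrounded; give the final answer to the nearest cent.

Penalty, months 1–5: 5 × 1.5% × C$300,000.00 = C$22,500.00
Penalty, months 6–17: 12 × 2.5% × C$300,000.00 = C$90,000.00
Interest: C$300,000.00 × ((1 + 0.012)^17 − 1) = C$300,000.00 × 0.2248100… = C$67,442.9907…
Total = C$300,000.00 + C$112,500.0000 + C$67,442.9907… = C$479,942.99

C$479,942.99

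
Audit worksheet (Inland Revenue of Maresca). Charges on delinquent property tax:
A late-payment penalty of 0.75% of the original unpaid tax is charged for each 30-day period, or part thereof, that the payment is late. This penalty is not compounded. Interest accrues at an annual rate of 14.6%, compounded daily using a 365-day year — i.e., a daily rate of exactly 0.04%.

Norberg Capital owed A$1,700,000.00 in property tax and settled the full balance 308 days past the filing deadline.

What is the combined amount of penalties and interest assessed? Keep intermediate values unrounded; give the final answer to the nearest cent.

Penalty periods: ⌈308/30⌉ = 11; penalty = 11 × 0.75% × A$1,700,000.00 = A$140,250.00
Interest: A$1,700,000.00 × ((1 + 0.0004)^308 − 1) = A$1,700,000.00 × 0.13108276… = A$222,840.6880…
Penalties + interest = A$140,250.0000 + A$222,840.6880… = A$363,090.69

A$363,090.69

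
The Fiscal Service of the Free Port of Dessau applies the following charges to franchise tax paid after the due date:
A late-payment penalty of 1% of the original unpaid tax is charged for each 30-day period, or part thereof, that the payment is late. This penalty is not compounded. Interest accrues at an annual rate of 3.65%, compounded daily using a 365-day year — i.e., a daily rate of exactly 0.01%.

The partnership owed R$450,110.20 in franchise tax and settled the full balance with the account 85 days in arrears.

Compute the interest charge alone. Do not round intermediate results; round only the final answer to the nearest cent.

Interest: R$450,110.20 × ((1 + 0.0001)^85 − 1) = R$450,110.20 × 0.00853580… = R$3,842.0502…

R$3,842.05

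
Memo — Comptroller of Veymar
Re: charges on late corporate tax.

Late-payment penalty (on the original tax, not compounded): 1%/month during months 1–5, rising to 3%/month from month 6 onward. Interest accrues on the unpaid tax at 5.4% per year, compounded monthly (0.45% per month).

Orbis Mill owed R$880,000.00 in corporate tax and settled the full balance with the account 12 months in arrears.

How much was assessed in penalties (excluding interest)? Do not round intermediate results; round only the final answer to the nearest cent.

R$228,800.00

Penalty, months 1–5: 5 × 1% × R$880,000.00 = R$44,000.00
Penalty, months 6–12: 7 × 3% × R$880,000.00 = R$184,800.00
Total penalty = R$44,000.00 + R$184,800.00 = R$228,800.00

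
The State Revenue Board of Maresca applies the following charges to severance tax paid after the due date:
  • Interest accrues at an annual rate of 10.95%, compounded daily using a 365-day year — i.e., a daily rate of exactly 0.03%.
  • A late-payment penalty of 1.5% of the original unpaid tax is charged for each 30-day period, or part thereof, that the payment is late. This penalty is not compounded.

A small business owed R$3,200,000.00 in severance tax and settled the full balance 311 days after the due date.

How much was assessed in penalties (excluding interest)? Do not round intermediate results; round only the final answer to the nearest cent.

R$528,000.00

Penalty periods: ⌈311/30⌉ = 11; penalty = 11 × 1.5% × R$3,200,000.00 = R$528,000.00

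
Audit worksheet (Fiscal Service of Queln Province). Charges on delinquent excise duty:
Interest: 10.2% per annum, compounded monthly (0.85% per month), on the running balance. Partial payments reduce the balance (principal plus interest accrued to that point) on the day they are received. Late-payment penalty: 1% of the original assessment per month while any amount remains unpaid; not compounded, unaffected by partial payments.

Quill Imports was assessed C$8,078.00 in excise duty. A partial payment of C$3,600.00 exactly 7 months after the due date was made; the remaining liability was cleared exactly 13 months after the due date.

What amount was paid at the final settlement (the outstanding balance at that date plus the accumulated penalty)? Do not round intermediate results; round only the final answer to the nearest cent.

Balance at month 7: C$8,078.0000 × (1 + 0.0085)^7 = C$8,571.0725…
After C$3,600.00 payment: C$8,571.0725… − C$3,600.00 = C$4,971.0725…
Balance at month 13: C$4,971.0725… × (1 + 0.0085)^6 = C$5,230.0460…
Penalty: 13 × 1% × C$8,078.00 = C$1,050.14
Final settlement = outstanding balance + penalty = C$5,230.0460… + C$1,050.14 = C$6,280.19

C$6,280.19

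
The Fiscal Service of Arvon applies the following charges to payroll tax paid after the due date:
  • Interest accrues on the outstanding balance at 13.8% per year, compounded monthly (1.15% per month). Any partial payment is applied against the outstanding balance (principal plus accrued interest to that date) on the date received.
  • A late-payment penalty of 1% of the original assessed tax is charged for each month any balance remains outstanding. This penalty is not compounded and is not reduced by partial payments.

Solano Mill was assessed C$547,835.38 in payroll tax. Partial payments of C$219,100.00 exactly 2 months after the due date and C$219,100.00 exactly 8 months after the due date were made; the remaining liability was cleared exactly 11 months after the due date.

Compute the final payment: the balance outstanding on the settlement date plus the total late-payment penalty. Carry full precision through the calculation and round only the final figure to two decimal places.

C$211,929.28

Balance at month 2: C$547,835.3800 × (1 + 0.0115)^2 = C$560,508.0450…
After C$219,100.00 payment: C$560,508.0450… − C$219,100.00 = C$341,408.0450…
Balance at month 8: C$341,408.0450… × (1 + 0.0115)^6 = C$365,652.9430…
After C$219,100.00 payment: C$365,652.9430… − C$219,100.00 = C$146,552.9430…
Balance at month 11: C$146,552.9430… × (1 + 0.0115)^3 = C$151,667.3873…
Penalty: 11 × 1% × C$547,835.38 = C$60,261.89…
Final settlement = outstanding balance + penalty = C$151,667.3873… + C$60,261.89… = C$211,929.28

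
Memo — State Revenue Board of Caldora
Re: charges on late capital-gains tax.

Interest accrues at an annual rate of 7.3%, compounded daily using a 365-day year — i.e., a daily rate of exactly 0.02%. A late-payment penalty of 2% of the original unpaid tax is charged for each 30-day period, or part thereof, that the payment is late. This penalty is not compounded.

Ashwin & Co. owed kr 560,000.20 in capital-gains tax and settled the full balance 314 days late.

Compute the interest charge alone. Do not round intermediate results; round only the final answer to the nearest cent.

kr 36,292.03

Interest: kr 560,000.20 × ((1 + 0.0002)^314 − 1) = kr 560,000.20 × 0.06480717… = kr 36,292.0276…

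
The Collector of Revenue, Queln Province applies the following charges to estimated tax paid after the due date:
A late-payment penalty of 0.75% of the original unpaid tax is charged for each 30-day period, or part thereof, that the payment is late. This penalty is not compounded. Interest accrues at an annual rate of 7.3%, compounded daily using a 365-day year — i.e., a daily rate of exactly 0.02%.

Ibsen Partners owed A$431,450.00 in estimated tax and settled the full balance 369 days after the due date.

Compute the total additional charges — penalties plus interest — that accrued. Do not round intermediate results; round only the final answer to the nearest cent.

A$75,108.34

Penalty periods: ⌈369/30⌉ = 13; penalty = 13 × 0.75% × A$431,450.00 = A$42,066.38…
Interest: A$431,450.00 × ((1 + 0.0002)^369 − 1) = A$431,450.00 × 0.07658352… = A$33,041.9604…
Penalties + interest = A$42,066.3750 + A$33,041.9604… = A$75,108.34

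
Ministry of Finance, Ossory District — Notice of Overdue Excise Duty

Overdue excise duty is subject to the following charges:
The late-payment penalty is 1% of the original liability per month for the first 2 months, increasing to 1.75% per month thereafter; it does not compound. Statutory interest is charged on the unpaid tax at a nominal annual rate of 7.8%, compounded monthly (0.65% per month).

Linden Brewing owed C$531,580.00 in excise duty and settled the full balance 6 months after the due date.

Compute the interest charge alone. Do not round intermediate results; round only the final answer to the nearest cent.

C$21,071.44

Interest: C$531,580.00 × ((1 + 0.0065)^6 − 1) = C$531,580.00 × 0.0396393… = C$21,071.4428…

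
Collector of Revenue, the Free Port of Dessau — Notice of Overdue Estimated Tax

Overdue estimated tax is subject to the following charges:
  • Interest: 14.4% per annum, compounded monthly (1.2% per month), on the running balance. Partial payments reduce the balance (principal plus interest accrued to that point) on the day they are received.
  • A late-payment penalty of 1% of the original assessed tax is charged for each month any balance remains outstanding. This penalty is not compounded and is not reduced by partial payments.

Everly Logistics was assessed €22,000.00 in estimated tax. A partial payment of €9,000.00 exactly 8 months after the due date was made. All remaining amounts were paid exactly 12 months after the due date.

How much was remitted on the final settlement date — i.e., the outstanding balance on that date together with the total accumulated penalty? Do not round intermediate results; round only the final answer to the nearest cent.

Balance at month 8: €22,000.0000 × (1 + 0.012)^8 = €24,202.8651…
After €9,000.00 payment: €24,202.8651… − €9,000.00 = €15,202.8651…
Balance at month 12: €15,202.8651… × (1 + 0.012)^4 = €15,945.8433…
Penalty: 12 × 1% × €22,000.00 = €2,640.00
Final settlement = outstanding balance + penalty = €15,945.8433… + €2,640.00 = €18,585.84

€18,585.84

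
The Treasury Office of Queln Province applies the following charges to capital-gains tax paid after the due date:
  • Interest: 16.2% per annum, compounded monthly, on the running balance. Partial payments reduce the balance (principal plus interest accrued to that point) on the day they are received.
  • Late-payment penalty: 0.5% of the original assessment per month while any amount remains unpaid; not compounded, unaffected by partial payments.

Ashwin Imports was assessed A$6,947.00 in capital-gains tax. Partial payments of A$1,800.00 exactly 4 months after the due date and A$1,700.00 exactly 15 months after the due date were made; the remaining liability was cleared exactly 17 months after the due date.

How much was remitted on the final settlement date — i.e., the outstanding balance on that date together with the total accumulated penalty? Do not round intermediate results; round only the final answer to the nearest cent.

A$5,427.20

Monthly rate = 16.2% ÷ 12 = 1.35%
Balance at month 4: A$6,947.0000 × (1 + 0.0135)^4 = A$7,329.8031…
After A$1,800.00 payment: A$7,329.8031… − A$1,800.00 = A$5,529.8031…
Balance at month 15: A$5,529.8031… × (1 + 0.0135)^11 = A$6,408.7149…
After A$1,700.00 payment: A$6,408.7149… − A$1,700.00 = A$4,708.7149…
Balance at month 17: A$4,708.7149… × (1 + 0.0135)^2 = A$4,836.7084…
Penalty: 17 × 0.5% × A$6,947.00 = A$590.50…
Final settlement = outstanding balance + penalty = A$4,836.7084… + A$590.50… = A$5,427.20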